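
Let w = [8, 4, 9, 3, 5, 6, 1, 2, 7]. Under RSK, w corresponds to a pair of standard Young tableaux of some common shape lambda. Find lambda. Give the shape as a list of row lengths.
RSK row insertion gives P = [[1, 2, 6, 7], [3, 5], [4, 9], [8]], which has shape [4, 2, 2, 1].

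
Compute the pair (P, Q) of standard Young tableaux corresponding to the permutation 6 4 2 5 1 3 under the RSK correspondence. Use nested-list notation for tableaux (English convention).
P = [[1, 3], [2, 5], [4], [6]], Q = [[1, 4], [2, 6], [3], [5]]

Insert each entry of the permutation into P by Schensted row insertion, recording in Q the position of each new cell.

Insert 6: appended to row 1. P = [[6]].
Insert 4: 4 bumps 6 from row 1; 6 starts row 2. P = [[4], [6]].
Insert 2: 2 bumps 4 from row 1; 4 bumps 6 from row 2; 6 starts row 3. P = [[2], [4], [6]].
Insert 5: appended to row 1. P = [[2, 5], [4], [6]].
Insert 1: 1 bumps 2 from row 1; 2 bumps 4 from row 2; 4 bumps 6 from row 3; 6 starts row 4. P = [[1, 5], [2], [4], [6]].
Insert 3: 3 bumps 5 from row 1; 5 appends to row 2. P = [[1, 3], [2, 5], [4], [6]].

So P = [[1, 3], [2, 5], [4], [6]], Q = [[1, 4], [2, 6], [3], [5]].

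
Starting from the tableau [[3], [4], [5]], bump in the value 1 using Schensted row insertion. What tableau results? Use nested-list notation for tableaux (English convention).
In row 1, 1 replaces 3 (the leftmost entry greater than 1); 3 is bumped to row 2. In row 2, 3 replaces 4 (the leftmost entry greater than 3); 4 is bumped to row 3. In row 3, 4 replaces 5 (the leftmost entry greater than 4); 5 is bumped to row 4. 5 starts a new row 4. The new tableau is [[1], [3], [4], [5]].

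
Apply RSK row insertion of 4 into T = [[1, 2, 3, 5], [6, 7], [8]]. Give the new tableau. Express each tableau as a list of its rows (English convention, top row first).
In row 1, 4 replaces 5 (the leftmost entry greater than 4); 5 is bumped to row 2. In row 2, 5 replaces 6 (the leftmost entry greater than 5); 6 is bumped to row 3. In row 3, 6 replaces 8 (the leftmost entry greater than 6); 8 is bumped to row 4. 8 starts a new row 4. The new tableau is [[1, 2, 3, 4], [5, 7], [6], [8]].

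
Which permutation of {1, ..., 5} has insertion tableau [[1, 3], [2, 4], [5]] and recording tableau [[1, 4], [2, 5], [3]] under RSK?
Reverse the RSK construction: for i from n down to 1, find the cell of Q containing i, remove the entry at that cell from P, and reverse-bump it up through P; the value ejected from row 1 is w(i).

Step i=5: Q has 5 at row 2, column 2; remove 4 from row 2 of P and reverse-bump: 4 enters row 1 and ejects 3. So w(5) = 3. P is now [[1, 4], [2], [5]].
Step i=4: Q has 4 at row 1, column 2; remove that cell from P, ejecting 4. So w(4) = 4. P is now [[1], [2], [5]].
Step i=3: Q has 3 at row 3, column 1; remove 5 from row 3 of P and reverse-bump: 5 enters row 2 and ejects 2; 2 enters row 1 and ejects 1. So w(3) = 1. P is now [[2], [5]].
Step i=2: Q has 2 at row 2, column 1; remove 5 from row 2 of P and reverse-bump: 5 enters row 1 and ejects 2. So w(2) = 2. P is now [[5]].
Step i=1: Q has 1 at row 1, column 1; remove that cell from P, ejecting 5. So w(1) = 5. P is now [].

So w = 5 2 1 4 3.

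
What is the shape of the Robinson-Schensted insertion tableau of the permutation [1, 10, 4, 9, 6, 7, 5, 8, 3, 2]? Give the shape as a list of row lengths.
Row-insert each entry into an empty tableau.

After inserting 1: P = [[1]].
After inserting 10: P = [[1, 10]].
After inserting 4: P = [[1, 4], [10]].
After inserting 9: P = [[1, 4, 9], [10]].
After inserting 6: P = [[1, 4, 6], [9], [10]].
After inserting 7: P = [[1, 4, 6, 7], [9], [10]].
After inserting 5: P = [[1, 4, 5, 7], [6], [9], [10]].
After inserting 8: P = [[1, 4, 5, 7, 8], [6], [9], [10]].
After inserting 3: P = [[1, 3, 5, 7, 8], [4], [6], [9], [10]].
After inserting 2: P = [[1, 2, 5, 7, 8], [3], [4], [6], [9], [10]].

The final insertion tableau P = [[1, 2, 5, 7, 8], [3], [4], [6], [9], [10]] has shape [5, 1, 1, 1, 1, 1].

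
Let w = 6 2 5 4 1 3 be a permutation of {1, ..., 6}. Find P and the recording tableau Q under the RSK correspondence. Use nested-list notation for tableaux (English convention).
Insert each entry of the permutation into P by Schensted row insertion, recording in Q the position of each new cell.

Insert 6: appended to row 1. P = [[6]].
Insert 2: 2 bumps 6 from row 1; 6 starts row 2. P = [[2], [6]].
Insert 5: appended to row 1. P = [[2, 5], [6]].
Insert 4: 4 bumps 5 from row 1; 5 bumps 6 from row 2; 6 starts row 3. P = [[2, 4], [5], [6]].
Insert 1: 1 bumps 2 from row 1; 2 bumps 5 from row 2; 5 bumps 6 from row 3; 6 starts row 4. P = [[1, 4], [2], [5], [6]].
Insert 3: 3 bumps 4 from row 1; 4 appends to row 2. P = [[1, 3], [2, 4], [5], [6]].

So P = [[1, 3], [2, 4], [5], [6]], Q = [[1, 3], [2, 6], [4], [5]].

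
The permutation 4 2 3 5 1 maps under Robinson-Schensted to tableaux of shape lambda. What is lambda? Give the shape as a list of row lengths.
[3, 1, 1]

Row-insert each entry into an empty tableau.

After inserting 4: P = [[4]].
After inserting 2: P = [[2], [4]].
After inserting 3: P = [[2, 3], [4]].
After inserting 5: P = [[2, 3, 5], [4]].
After inserting 1: P = [[1, 3, 5], [2], [4]].

The final insertion tableau P = [[1, 3, 5], [2], [4]] has shape [3, 1, 1].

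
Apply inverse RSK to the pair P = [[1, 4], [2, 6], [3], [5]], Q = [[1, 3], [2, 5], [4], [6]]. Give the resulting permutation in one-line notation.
5 3 6 2 4 1

Reverse the RSK construction: for i from n down to 1, find the cell of Q containing i, remove the entry at that cell from P, and reverse-bump it up through P; the value ejected from row 1 is w(i).

Step i=6: Q has 6 at row 4, column 1; remove 5 from row 4 of P and reverse-bump: 5 enters row 3 and ejects 3; 3 enters row 2 and ejects 2; 2 enters row 1 and ejects 1. So w(6) = 1. P is now [[2, 4], [3, 6], [5]].
Step i=5: Q has 5 at row 2, column 2; remove 6 from row 2 of P and reverse-bump: 6 enters row 1 and ejects 4. So w(5) = 4. P is now [[2, 6], [3], [5]].
Step i=4: Q has 4 at row 3, column 1; remove 5 from row 3 of P and reverse-bump: 5 enters row 2 and ejects 3; 3 enters row 1 and ejects 2. So w(4) = 2. P is now [[3, 6], [5]].
Step i=3: Q has 3 at row 1, column 2; remove that cell from P, ejecting 6. So w(3) = 6. P is now [[3], [5]].
Step i=2: Q has 2 at row 2, column 1; remove 5 from row 2 of P and reverse-bump: 5 enters row 1 and ejects 3. So w(2) = 3. P is now [[5]].
Step i=1: Q has 1 at row 1, column 1; remove that cell from P, ejecting 5. So w(1) = 5. P is now [].

So w = 5 3 6 2 4 1.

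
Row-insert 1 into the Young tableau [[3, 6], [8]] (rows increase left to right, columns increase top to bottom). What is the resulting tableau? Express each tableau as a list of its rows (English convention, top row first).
In row 1, 1 replaces 3 (the leftmost entry greater than 1); 3 is bumped to row 2. In row 2, 3 replaces 8 (the leftmost entry greater than 3); 8 is bumped to row 3. 8 starts a new row 3. The new tableau is [[1, 6], [3], [8]].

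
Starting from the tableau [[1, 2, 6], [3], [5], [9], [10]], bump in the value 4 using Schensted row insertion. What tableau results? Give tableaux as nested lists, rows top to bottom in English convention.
[[1, 2, 4], [3, 6], [5], [9], [10]]

In row 1, 4 replaces 6 (the leftmost entry greater than 4); 6 is bumped to row 2. 6 is appended to row 2. The new tableau is [[1, 2, 4], [3, 6], [5], [9], [10]].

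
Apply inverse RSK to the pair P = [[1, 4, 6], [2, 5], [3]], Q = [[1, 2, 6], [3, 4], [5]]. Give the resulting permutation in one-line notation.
Reverse the RSK construction: for i from n down to 1, find the cell of Q containing i, remove the entry at that cell from P, and reverse-bump it up through P; the value ejected from row 1 is w(i).

Step i=6: Q has 6 at row 1, column 3; remove that cell from P, ejecting 6. So w(6) = 6. P is now [[1, 4], [2, 5], [3]].
Step i=5: Q has 5 at row 3, column 1; remove 3 from row 3 of P and reverse-bump: 3 enters row 2 and ejects 2; 2 enters row 1 and ejects 1. So w(5) = 1. P is now [[2, 4], [3, 5]].
Step i=4: Q has 4 at row 2, column 2; remove 5 from row 2 of P and reverse-bump: 5 enters row 1 and ejects 4. So w(4) = 4. P is now [[2, 5], [3]].
Step i=3: Q has 3 at row 2, column 1; remove 3 from row 2 of P and reverse-bump: 3 enters row 1 and ejects 2. So w(3) = 2. P is now [[3, 5]].
Step i=2: Q has 2 at row 1, column 2; remove that cell from P, ejecting 5. So w(2) = 5. P is now [[3]].
Step i=1: Q has 1 at row 1, column 1; remove that cell from P, ejecting 3. So w(1) = 3. P is now [].

So w = 3 5 2 4 1 6.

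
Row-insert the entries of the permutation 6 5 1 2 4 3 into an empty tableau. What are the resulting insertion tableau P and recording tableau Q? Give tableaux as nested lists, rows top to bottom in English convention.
P = [[1, 2, 3], [4], [5], [6]], Q = [[1, 4, 5], [2], [3], [6]]

Insert each entry of the permutation into P by Schensted row insertion, recording in Q the position of each new cell.

Insert 6: appended to row 1. P = [[6]].
Insert 5: 5 bumps 6 from row 1; 6 starts row 2. P = [[5], [6]].
Insert 1: 1 bumps 5 from row 1; 5 bumps 6 from row 2; 6 starts row 3. P = [[1], [5], [6]].
Insert 2: appended to row 1. P = [[1, 2], [5], [6]].
Insert 4: appended to row 1. P = [[1, 2, 4], [5], [6]].
Insert 3: 3 bumps 4 from row 1; 4 bumps 5 from row 2; 5 bumps 6 from row 3; 6 starts row 4. P = [[1, 2, 3], [4], [5], [6]].

So P = [[1, 2, 3], [4], [5], [6]], Q = [[1, 4, 5], [2], [3], [6]].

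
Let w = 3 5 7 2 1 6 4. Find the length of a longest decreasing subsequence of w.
3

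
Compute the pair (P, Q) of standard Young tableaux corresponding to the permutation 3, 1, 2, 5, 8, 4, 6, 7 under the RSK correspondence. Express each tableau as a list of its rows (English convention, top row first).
P = [[1, 2, 4, 6, 7], [3, 5, 8]], Q = [[1, 3, 4, 5, 8], [2, 6, 7]]

Insert each entry of the permutation into P by Schensted row insertion, recording in Q the position of each new cell.

After inserting 3: P = [[3]].
After inserting 1: P = [[1], [3]].
After inserting 2: P = [[1, 2], [3]].
After inserting 5: P = [[1, 2, 5], [3]].
After inserting 8: P = [[1, 2, 5, 8], [3]].
After inserting 4: P = [[1, 2, 4, 8], [3, 5]].
After inserting 6: P = [[1, 2, 4, 6], [3, 5, 8]].
After inserting 7: P = [[1, 2, 4, 6, 7], [3, 5, 8]].

So P = [[1, 2, 4, 6, 7], [3, 5, 8]], Q = [[1, 3, 4, 5, 8], [2, 6, 7]].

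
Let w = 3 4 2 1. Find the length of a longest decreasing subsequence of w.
3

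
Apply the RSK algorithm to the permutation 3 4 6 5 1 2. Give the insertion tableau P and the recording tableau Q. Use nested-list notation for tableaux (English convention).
P = [[1, 2, 5], [3, 4], [6]], Q = [[1, 2, 3], [4, 6], [5]]

Insert each entry of the permutation into P by Schensted row insertion, recording in Q the position of each new cell.

Insert 3: appended to row 1. P = [[3]].
Insert 4: appended to row 1. P = [[3, 4]].
Insert 6: appended to row 1. P = [[3, 4, 6]].
Insert 5: 5 bumps 6 from row 1; 6 starts row 2. P = [[3, 4, 5], [6]].
Insert 1: 1 bumps 3 from row 1; 3 bumps 6 from row 2; 6 starts row 3. P = [[1, 4, 5], [3], [6]].
Insert 2: 2 bumps 4 from row 1; 4 appends to row 2. P = [[1, 2, 5], [3, 4], [6]].

So P = [[1, 2, 5], [3, 4], [6]], Q = [[1, 2, 3], [4, 6], [5]].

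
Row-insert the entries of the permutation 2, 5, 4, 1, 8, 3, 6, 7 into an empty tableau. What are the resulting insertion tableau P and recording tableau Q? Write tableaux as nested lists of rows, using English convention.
Insert each entry of the permutation into P by Schensted row insertion, recording in Q the position of each new cell.

Insert 2: appended to row 1. P = [[2]], Q = [[1]].
Insert 5: appended to row 1. P = [[2, 5]], Q = [[1, 2]].
Insert 4: 4 bumps 5 from row 1; 5 starts row 2. P = [[2, 4], [5]], Q = [[1, 2], [3]].
Insert 1: 1 bumps 2 from row 1; 2 bumps 5 from row 2; 5 starts row 3. P = [[1, 4], [2], [5]], Q = [[1, 2], [3], [4]].
Insert 8: appended to row 1. P = [[1, 4, 8], [2], [5]], Q = [[1, 2, 5], [3], [4]].
Insert 3: 3 bumps 4 from row 1; 4 appends to row 2. P = [[1, 3, 8], [2, 4], [5]], Q = [[1, 2, 5], [3, 6], [4]].
Insert 6: 6 bumps 8 from row 1; 8 appends to row 2. P = [[1, 3, 6], [2, 4, 8], [5]], Q = [[1, 2, 5], [3, 6, 7], [4]].
Insert 7: appended to row 1. P = [[1, 3, 6, 7], [2, 4, 8], [5]], Q = [[1, 2, 5, 8], [3, 6, 7], [4]].

So P = [[1, 3, 6, 7], [2, 4, 8], [5]], Q = [[1, 2, 5, 8], [3, 6, 7], [4]].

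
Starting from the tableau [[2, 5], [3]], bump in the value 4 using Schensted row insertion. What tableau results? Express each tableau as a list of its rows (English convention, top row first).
[[2, 4], [3, 5]]

In row 1, 4 replaces 5 (the leftmost entry greater than 4); 5 is bumped to row 2. 5 is appended to row 2. The new tableau is [[2, 4], [3, 5]].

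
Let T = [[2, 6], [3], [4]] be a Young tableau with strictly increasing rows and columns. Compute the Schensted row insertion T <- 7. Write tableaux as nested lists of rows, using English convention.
7 is larger than every entry of row 1, so it is appended to row 1. The new tableau is [[2, 6, 7], [3], [4]].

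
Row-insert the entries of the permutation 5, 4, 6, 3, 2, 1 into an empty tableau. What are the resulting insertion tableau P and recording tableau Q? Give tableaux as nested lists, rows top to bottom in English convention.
P = [[1, 6], [2], [3], [4], [5]], Q = [[1, 3], [2], [4], [5], [6]]

Insert each entry of the permutation into P by Schensted row insertion, recording in Q the position of each new cell.

After inserting 5: P = [[5]].
After inserting 4: P = [[4], [5]].
After inserting 6: P = [[4, 6], [5]].
After inserting 3: P = [[3, 6], [4], [5]].
After inserting 2: P = [[2, 6], [3], [4], [5]].
After inserting 1: P = [[1, 6], [2], [3], [4], [5]].

So P = [[1, 6], [2], [3], [4], [5]], Q = [[1, 3], [2], [4], [5], [6]].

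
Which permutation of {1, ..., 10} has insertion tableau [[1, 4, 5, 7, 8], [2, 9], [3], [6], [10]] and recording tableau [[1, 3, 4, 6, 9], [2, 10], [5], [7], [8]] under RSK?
10 3 4 6 5 7 2 1 9 8

Reverse the RSK construction: for i from n down to 1, find the cell of Q containing i, remove the entry at that cell from P, and reverse-bump it up through P; the value ejected from row 1 is w(i).

Step i=10: Q has 10 at row 2, column 2; remove 9 from row 2 of P and reverse-bump: 9 enters row 1 and ejects 8. So w(10) = 8. P is now [[1, 4, 5, 7, 9], [2], [3], [6], [10]].
Step i=9: Q has 9 at row 1, column 5; remove that cell from P, ejecting 9. So w(9) = 9. P is now [[1, 4, 5, 7], [2], [3], [6], [10]].
Step i=8: Q has 8 at row 5, column 1; remove 10 from row 5 of P and reverse-bump: 10 enters row 4 and ejects 6; 6 enters row 3 and ejects 3; 3 enters row 2 and ejects 2; 2 enters row 1 and ejects 1. So w(8) = 1. P is now [[2, 4, 5, 7], [3], [6], [10]].
Step i=7: Q has 7 at row 4, column 1; remove 10 from row 4 of P and reverse-bump: 10 enters row 3 and ejects 6; 6 enters row 2 and ejects 3; 3 enters row 1 and ejects 2. So w(7) = 2. P is now [[3, 4, 5, 7], [6], [10]].
Step i=6: Q has 6 at row 1, column 4; remove that cell from P, ejecting 7. So w(6) = 7. P is now [[3, 4, 5], [6], [10]].
Step i=5: Q has 5 at row 3, column 1; remove 10 from row 3 of P and reverse-bump: 10 enters row 2 and ejects 6; 6 enters row 1 and ejects 5. So w(5) = 5. P is now [[3, 4, 6], [10]].
Step i=4: Q has 4 at row 1, column 3; remove that cell from P, ejecting 6. So w(4) = 6. P is now [[3, 4], [10]].
Step i=3: Q has 3 at row 1, column 2; remove that cell from P, ejecting 4. So w(3) = 4. P is now [[3], [10]].
Step i=2: Q has 2 at row 2, column 1; remove 10 from row 2 of P and reverse-bump: 10 enters row 1 and ejects 3. So w(2) = 3. P is now [[10]].
Step i=1: Q has 1 at row 1, column 1; remove that cell from P, ejecting 10. So w(1) = 10. P is now [].

So w = 10 3 4 6 5 7 2 1 9 8.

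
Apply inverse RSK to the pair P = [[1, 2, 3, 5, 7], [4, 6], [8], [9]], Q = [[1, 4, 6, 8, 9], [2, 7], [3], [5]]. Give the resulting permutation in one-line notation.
9 8 1 4 2 6 3 5 7

Reverse the RSK construction: for i from n down to 1, find the cell of Q containing i, remove the entry at that cell from P, and reverse-bump it up through P; the value ejected from row 1 is w(i).

Step i=9: Q has 9 at row 1, column 5; remove that cell from P, ejecting 7. So w(9) = 7. P is now [[1, 2, 3, 5], [4, 6], [8], [9]].
Step i=8: Q has 8 at row 1, column 4; remove that cell from P, ejecting 5. So w(8) = 5. P is now [[1, 2, 3], [4, 6], [8], [9]].
Step i=7: Q has 7 at row 2, column 2; remove 6 from row 2 of P and reverse-bump: 6 enters row 1 and ejects 3. So w(7) = 3. P is now [[1, 2, 6], [4], [8], [9]].
Step i=6: Q has 6 at row 1, column 3; remove that cell from P, ejecting 6. So w(6) = 6. P is now [[1, 2], [4], [8], [9]].
Step i=5: Q has 5 at row 4, column 1; remove 9 from row 4 of P and reverse-bump: 9 enters row 3 and ejects 8; 8 enters row 2 and ejects 4; 4 enters row 1 and ejects 2. So w(5) = 2. P is now [[1, 4], [8], [9]].
Step i=4: Q has 4 at row 1, column 2; remove that cell from P, ejecting 4. So w(4) = 4. P is now [[1], [8], [9]].
Step i=3: Q has 3 at row 3, column 1; remove 9 from row 3 of P and reverse-bump: 9 enters row 2 and ejects 8; 8 enters row 1 and ejects 1. So w(3) = 1. P is now [[8], [9]].
Step i=2: Q has 2 at row 2, column 1; remove 9 from row 2 of P and reverse-bump: 9 enters row 1 and ejects 8. So w(2) = 8. P is now [[9]].
Step i=1: Q has 1 at row 1, column 1; remove that cell from P, ejecting 9. So w(1) = 9. P is now [].

So w = 9 8 1 4 2 6 3 5 7.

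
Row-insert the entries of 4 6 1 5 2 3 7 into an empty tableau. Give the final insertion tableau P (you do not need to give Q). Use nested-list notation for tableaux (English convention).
P = [[1, 2, 3, 7], [4, 5], [6]]

Insert 4: appended to row 1. P = [[4]].
Insert 6: appended to row 1. P = [[4, 6]].
Insert 1: 1 bumps 4 from row 1; 4 starts row 2. P = [[1, 6], [4]].
Insert 5: 5 bumps 6 from row 1; 6 appends to row 2. P = [[1, 5], [4, 6]].
Insert 2: 2 bumps 5 from row 1; 5 bumps 6 from row 2; 6 starts row 3. P = [[1, 2], [4, 5], [6]].
Insert 3: appended to row 1. P = [[1, 2, 3], [4, 5], [6]].
Insert 7: appended to row 1. P = [[1, 2, 3, 7], [4, 5], [6]].

So P = [[1, 2, 3, 7], [4, 5], [6]].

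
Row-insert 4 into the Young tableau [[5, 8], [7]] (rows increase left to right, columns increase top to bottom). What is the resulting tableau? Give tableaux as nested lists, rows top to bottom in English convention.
[[4, 8], [5], [7]]

In row 1, 4 replaces 5 (the leftmost entry greater than 4); 5 is bumped to row 2. In row 2, 5 replaces 7 (the leftmost entry greater than 5); 7 is bumped to row 3. 7 starts a new row 3. The new tableau is [[4, 8], [5], [7]].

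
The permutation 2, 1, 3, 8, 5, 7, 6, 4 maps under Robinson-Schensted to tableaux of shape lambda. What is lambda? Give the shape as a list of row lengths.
[4, 2, 1, 1]

Row-insert each entry into an empty tableau.

After inserting 2: P = [[2]].
After inserting 1: P = [[1], [2]].
After inserting 3: P = [[1, 3], [2]].
After inserting 8: P = [[1, 3, 8], [2]].
After inserting 5: P = [[1, 3, 5], [2, 8]].
After inserting 7: P = [[1, 3, 5, 7], [2, 8]].
After inserting 6: P = [[1, 3, 5, 6], [2, 7], [8]].
After inserting 4: P = [[1, 3, 4, 6], [2, 5], [7], [8]].

The final insertion tableau P = [[1, 3, 4, 6], [2, 5], [7], [8]] has shape [4, 2, 1, 1].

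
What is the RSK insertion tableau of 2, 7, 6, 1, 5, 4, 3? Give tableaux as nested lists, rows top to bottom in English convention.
After inserting 2: P = [[2]].
After inserting 7: P = [[2, 7]].
After inserting 6: P = [[2, 6], [7]].
After inserting 1: P = [[1, 6], [2], [7]].
After inserting 5: P = [[1, 5], [2, 6], [7]].
After inserting 4: P = [[1, 4], [2, 5], [6], [7]].
After inserting 3: P = [[1, 3], [2, 4], [5], [6], [7]].

So P = [[1, 3], [2, 4], [5], [6], [7]].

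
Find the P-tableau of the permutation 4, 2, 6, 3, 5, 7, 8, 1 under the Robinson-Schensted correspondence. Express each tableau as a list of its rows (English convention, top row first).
P = [[1, 3, 5, 7, 8], [2, 6], [4]]

Insert 4: appended to row 1. P = [[4]].
Insert 2: 2 bumps 4 from row 1; 4 starts row 2. P = [[2], [4]].
Insert 6: appended to row 1. P = [[2, 6], [4]].
Insert 3: 3 bumps 6 from row 1; 6 appends to row 2. P = [[2, 3], [4, 6]].
Insert 5: appended to row 1. P = [[2, 3, 5], [4, 6]].
Insert 7: appended to row 1. P = [[2, 3, 5, 7], [4, 6]].
Insert 8: appended to row 1. P = [[2, 3, 5, 7, 8], [4, 6]].
Insert 1: 1 bumps 2 from row 1; 2 bumps 4 from row 2; 4 starts row 3. P = [[1, 3, 5, 7, 8], [2, 6], [4]].

So P = [[1, 3, 5, 7, 8], [2, 6], [4]].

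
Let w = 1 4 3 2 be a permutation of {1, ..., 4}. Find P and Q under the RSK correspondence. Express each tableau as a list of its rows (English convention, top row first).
P = [[1, 2], [3], [4]], Q = [[1, 2], [3], [4]]

Insert each entry of the permutation into P by Schensted row insertion, recording in Q the position of each new cell.

Insert 1: appended to row 1. P = [[1]], Q = [[1]].
Insert 4: appended to row 1. P = [[1, 4]], Q = [[1, 2]].
Insert 3: 3 bumps 4 from row 1; 4 starts row 2. P = [[1, 3], [4]], Q = [[1, 2], [3]].
Insert 2: 2 bumps 3 from row 1; 3 bumps 4 from row 2; 4 starts row 3. P = [[1, 2], [3], [4]], Q = [[1, 2], [3], [4]].

So P = [[1, 2], [3], [4]], Q = [[1, 2], [3], [4]].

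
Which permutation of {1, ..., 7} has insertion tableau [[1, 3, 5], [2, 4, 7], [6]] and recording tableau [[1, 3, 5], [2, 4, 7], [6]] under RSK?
2 1 6 4 7 3 5

Reverse the RSK construction: for i from n down to 1, find the cell of Q containing i, remove the entry at that cell from P, and reverse-bump it up through P; the value ejected from row 1 is w(i).

Step i=7: Q has 7 at row 2, column 3; remove 7 from row 2 of P and reverse-bump: 7 enters row 1 and ejects 5. So w(7) = 5. P is now [[1, 3, 7], [2, 4], [6]].
Step i=6: Q has 6 at row 3, column 1; remove 6 from row 3 of P and reverse-bump: 6 enters row 2 and ejects 4; 4 enters row 1 and ejects 3. So w(6) = 3. P is now [[1, 4, 7], [2, 6]].
Step i=5: Q has 5 at row 1, column 3; remove that cell from P, ejecting 7. So w(5) = 7. P is now [[1, 4], [2, 6]].
Step i=4: Q has 4 at row 2, column 2; remove 6 from row 2 of P and reverse-bump: 6 enters row 1 and ejects 4. So w(4) = 4. P is now [[1, 6], [2]].
Step i=3: Q has 3 at row 1, column 2; remove that cell from P, ejecting 6. So w(3) = 6. P is now [[1], [2]].
Step i=2: Q has 2 at row 2, column 1; remove 2 from row 2 of P and reverse-bump: 2 enters row 1 and ejects 1. So w(2) = 1. P is now [[2]].
Step i=1: Q has 1 at row 1, column 1; remove that cell from P, ejecting 2. So w(1) = 2. P is now [].

So w = 2 1 6 4 7 3 5.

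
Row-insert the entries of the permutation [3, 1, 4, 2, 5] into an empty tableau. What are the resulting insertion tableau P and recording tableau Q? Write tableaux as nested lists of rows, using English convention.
Insert each entry of the permutation into P by Schensted row insertion, recording in Q the position of each new cell.

Insert 3: appended to row 1. P = [[3]].
Insert 1: 1 bumps 3 from row 1; 3 starts row 2. P = [[1], [3]].
Insert 4: appended to row 1. P = [[1, 4], [3]].
Insert 2: 2 bumps 4 from row 1; 4 appends to row 2. P = [[1, 2], [3, 4]].
Insert 5: appended to row 1. P = [[1, 2, 5], [3, 4]].

So P = [[1, 2, 5], [3, 4]], Q = [[1, 3, 5], [2, 4]].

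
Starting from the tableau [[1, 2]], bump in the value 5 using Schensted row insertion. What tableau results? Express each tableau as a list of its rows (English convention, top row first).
[[1, 2, 5]]

5 is larger than every entry of row 1, so it is appended to row 1. The new tableau is [[1, 2, 5]].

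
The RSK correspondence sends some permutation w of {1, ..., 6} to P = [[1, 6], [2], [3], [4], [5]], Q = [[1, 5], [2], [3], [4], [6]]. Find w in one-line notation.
Reverse the RSK construction: for i from n down to 1, find the cell of Q containing i, remove the entry at that cell from P, and reverse-bump it up through P; the value ejected from row 1 is w(i).

Step i=6: Q has 6 at row 5, column 1; remove 5 from row 5 of P and reverse-bump: 5 enters row 4 and ejects 4; 4 enters row 3 and ejects 3; 3 enters row 2 and ejects 2; 2 enters row 1 and ejects 1. So w(6) = 1. P is now [[2, 6], [3], [4], [5]].
Step i=5: Q has 5 at row 1, column 2; remove that cell from P, ejecting 6. So w(5) = 6. P is now [[2], [3], [4], [5]].
Step i=4: Q has 4 at row 4, column 1; remove 5 from row 4 of P and reverse-bump: 5 enters row 3 and ejects 4; 4 enters row 2 and ejects 3; 3 enters row 1 and ejects 2. So w(4) = 2. P is now [[3], [4], [5]].
Step i=3: Q has 3 at row 3, column 1; remove 5 from row 3 of P and reverse-bump: 5 enters row 2 and ejects 4; 4 enters row 1 and ejects 3. So w(3) = 3. P is now [[4], [5]].
Step i=2: Q has 2 at row 2, column 1; remove 5 from row 2 of P and reverse-bump: 5 enters row 1 and ejects 4. So w(2) = 4. P is now [[5]].
Step i=1: Q has 1 at row 1, column 1; remove that cell from P, ejecting 5. So w(1) = 5. P is now [].

So w = 5 4 3 2 6 1.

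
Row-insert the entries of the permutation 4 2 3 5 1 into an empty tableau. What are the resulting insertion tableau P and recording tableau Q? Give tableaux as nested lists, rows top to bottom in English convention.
P = [[1, 3, 5], [2], [4]], Q = [[1, 3, 4], [2], [5]]

Insert each entry of the permutation into P by Schensted row insertion, recording in Q the position of each new cell.

Insert 4: appended to row 1. P = [[4]].
Insert 2: 2 bumps 4 from row 1; 4 starts row 2. P = [[2], [4]].
Insert 3: appended to row 1. P = [[2, 3], [4]].
Insert 5: appended to row 1. P = [[2, 3, 5], [4]].
Insert 1: 1 bumps 2 from row 1; 2 bumps 4 from row 2; 4 starts row 3. P = [[1, 3, 5], [2], [4]].

So P = [[1, 3, 5], [2], [4]], Q = [[1, 3, 4], [2], [5]].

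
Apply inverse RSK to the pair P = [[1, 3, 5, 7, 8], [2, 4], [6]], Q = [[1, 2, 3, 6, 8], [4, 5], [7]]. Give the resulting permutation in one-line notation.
Reverse RSK: for i = n, n-1, ..., 1, locate i in Q, remove the corresponding corner cell from P, and reverse-bump its entry up through P; the value ejected from row 1 is w(i).

So w = 2 4 6 1 5 7 3 8.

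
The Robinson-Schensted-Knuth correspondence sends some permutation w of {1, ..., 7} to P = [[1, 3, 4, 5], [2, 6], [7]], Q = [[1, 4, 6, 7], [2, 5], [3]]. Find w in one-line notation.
7 2 1 6 3 4 5

Reverse RSK: for i = n, n-1, ..., 1, locate i in Q, remove the corresponding corner cell from P, and reverse-bump its entry up through P; the value ejected from row 1 is w(i).

So w = 7 2 1 6 3 4 5.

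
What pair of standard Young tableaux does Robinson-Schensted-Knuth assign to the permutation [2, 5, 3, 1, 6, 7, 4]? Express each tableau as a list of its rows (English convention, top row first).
Insert each entry of the permutation into P by Schensted row insertion, recording in Q the position of each new cell.

Insert 2: appended to row 1. P = [[2]].
Insert 5: appended to row 1. P = [[2, 5]].
Insert 3: 3 bumps 5 from row 1; 5 starts row 2. P = [[2, 3], [5]].
Insert 1: 1 bumps 2 from row 1; 2 bumps 5 from row 2; 5 starts row 3. P = [[1, 3], [2], [5]].
Insert 6: appended to row 1. P = [[1, 3, 6], [2], [5]].
Insert 7: appended to row 1. P = [[1, 3, 6, 7], [2], [5]].
Insert 4: 4 bumps 6 from row 1; 6 appends to row 2. P = [[1, 3, 4, 7], [2, 6], [5]].

So P = [[1, 3, 4, 7], [2, 6], [5]], Q = [[1, 2, 5, 6], [3, 7], [4]].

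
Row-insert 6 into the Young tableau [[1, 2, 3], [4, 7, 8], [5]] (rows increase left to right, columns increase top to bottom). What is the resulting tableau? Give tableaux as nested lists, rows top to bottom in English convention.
[[1, 2, 3, 6], [4, 7, 8], [5]]

6 is larger than every entry of row 1, so it is appended to row 1. The new tableau is [[1, 2, 3, 6], [4, 7, 8], [5]].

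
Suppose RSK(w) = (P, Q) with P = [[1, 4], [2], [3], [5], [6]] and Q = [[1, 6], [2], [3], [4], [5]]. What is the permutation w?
Reverse the RSK construction: for i from n down to 1, find the cell of Q containing i, remove the entry at that cell from P, and reverse-bump it up through P; the value ejected from row 1 is w(i).

Step i=6: Q has 6 at row 1, column 2; remove that cell from P, ejecting 4. So w(6) = 4. P is now [[1], [2], [3], [5], [6]].
Step i=5: Q has 5 at row 5, column 1; remove 6 from row 5 of P and reverse-bump: 6 enters row 4 and ejects 5; 5 enters row 3 and ejects 3; 3 enters row 2 and ejects 2; 2 enters row 1 and ejects 1. So w(5) = 1. P is now [[2], [3], [5], [6]].
Step i=4: Q has 4 at row 4, column 1; remove 6 from row 4 of P and reverse-bump: 6 enters row 3 and ejects 5; 5 enters row 2 and ejects 3; 3 enters row 1 and ejects 2. So w(4) = 2. P is now [[3], [5], [6]].
Step i=3: Q has 3 at row 3, column 1; remove 6 from row 3 of P and reverse-bump: 6 enters row 2 and ejects 5; 5 enters row 1 and ejects 3. So w(3) = 3. P is now [[5], [6]].
Step i=2: Q has 2 at row 2, column 1; remove 6 from row 2 of P and reverse-bump: 6 enters row 1 and ejects 5. So w(2) = 5. P is now [[6]].
Step i=1: Q has 1 at row 1, column 1; remove that cell from P, ejecting 6. So w(1) = 6. P is now [].

So w = 6 5 3 2 1 4.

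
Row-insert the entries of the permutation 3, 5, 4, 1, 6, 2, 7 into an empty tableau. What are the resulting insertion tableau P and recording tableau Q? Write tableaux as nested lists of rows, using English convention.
P = [[1, 2, 6, 7], [3, 4], [5]], Q = [[1, 2, 5, 7], [3, 6], [4]]

Insert each entry of the permutation into P by Schensted row insertion, recording in Q the position of each new cell.

After inserting 3: P = [[3]].
After inserting 5: P = [[3, 5]].
After inserting 4: P = [[3, 4], [5]].
After inserting 1: P = [[1, 4], [3], [5]].
After inserting 6: P = [[1, 4, 6], [3], [5]].
After inserting 2: P = [[1, 2, 6], [3, 4], [5]].
After inserting 7: P = [[1, 2, 6, 7], [3, 4], [5]].

So P = [[1, 2, 6, 7], [3, 4], [5]], Q = [[1, 2, 5, 7], [3, 6], [4]].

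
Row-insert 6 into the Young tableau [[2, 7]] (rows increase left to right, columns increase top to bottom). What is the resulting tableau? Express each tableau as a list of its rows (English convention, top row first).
[[2, 6], [7]]

In row 1, 6 replaces 7 (the leftmost entry greater than 6); 7 is bumped to row 2. 7 starts a new row 2. The new tableau is [[2, 6], [7]].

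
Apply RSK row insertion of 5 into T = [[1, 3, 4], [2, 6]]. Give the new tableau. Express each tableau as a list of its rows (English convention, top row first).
5 is larger than every entry of row 1, so it is appended to row 1. The new tableau is [[1, 3, 4, 5], [2, 6]].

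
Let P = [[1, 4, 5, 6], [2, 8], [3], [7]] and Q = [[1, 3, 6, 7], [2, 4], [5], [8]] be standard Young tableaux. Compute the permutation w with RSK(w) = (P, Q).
7 3 8 4 2 5 6 1

Reverse the RSK construction: for i from n down to 1, find the cell of Q containing i, remove the entry at that cell from P, and reverse-bump it up through P; the value ejected from row 1 is w(i).

Step i=8: Q has 8 at row 4, column 1; remove 7 from row 4 of P and reverse-bump: 7 enters row 3 and ejects 3; 3 enters row 2 and ejects 2; 2 enters row 1 and ejects 1. So w(8) = 1. P is now [[2, 4, 5, 6], [3, 8], [7]].
Step i=7: Q has 7 at row 1, column 4; remove that cell from P, ejecting 6. So w(7) = 6. P is now [[2, 4, 5], [3, 8], [7]].
Step i=6: Q has 6 at row 1, column 3; remove that cell from P, ejecting 5. So w(6) = 5. P is now [[2, 4], [3, 8], [7]].
Step i=5: Q has 5 at row 3, column 1; remove 7 from row 3 of P and reverse-bump: 7 enters row 2 and ejects 3; 3 enters row 1 and ejects 2. So w(5) = 2. P is now [[3, 4], [7, 8]].
Step i=4: Q has 4 at row 2, column 2; remove 8 from row 2 of P and reverse-bump: 8 enters row 1 and ejects 4. So w(4) = 4. P is now [[3, 8], [7]].
Step i=3: Q has 3 at row 1, column 2; remove that cell from P, ejecting 8. So w(3) = 8. P is now [[3], [7]].
Step i=2: Q has 2 at row 2, column 1; remove 7 from row 2 of P and reverse-bump: 7 enters row 1 and ejects 3. So w(2) = 3. P is now [[7]].
Step i=1: Q has 1 at row 1, column 1; remove that cell from P, ejecting 7. So w(1) = 7. P is now [].

So w = 7 3 8 4 2 5 6 1.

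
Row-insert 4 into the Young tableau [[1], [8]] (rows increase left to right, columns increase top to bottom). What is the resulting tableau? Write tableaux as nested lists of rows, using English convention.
4 is larger than every entry of row 1, so it is appended to row 1. The new tableau is [[1, 4], [8]].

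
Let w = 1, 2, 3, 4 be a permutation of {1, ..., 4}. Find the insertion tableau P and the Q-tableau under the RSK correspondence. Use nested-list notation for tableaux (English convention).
Insert each entry of the permutation into P by Schensted row insertion, recording in Q the position of each new cell.

Insert 1: appended to row 1. P = [[1]].
Insert 2: appended to row 1. P = [[1, 2]].
Insert 3: appended to row 1. P = [[1, 2, 3]].
Insert 4: appended to row 1. P = [[1, 2, 3, 4]].

So P = [[1, 2, 3, 4]], Q = [[1, 2, 3, 4]].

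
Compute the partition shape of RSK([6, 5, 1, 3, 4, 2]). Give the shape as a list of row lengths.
Row-insert each entry into an empty tableau.

After inserting 6: P = [[6]].
After inserting 5: P = [[5], [6]].
After inserting 1: P = [[1], [5], [6]].
After inserting 3: P = [[1, 3], [5], [6]].
After inserting 4: P = [[1, 3, 4], [5], [6]].
After inserting 2: P = [[1, 2, 4], [3], [5], [6]].

The final insertion tableau P = [[1, 2, 4], [3], [5], [6]] has shape [3, 1, 1, 1].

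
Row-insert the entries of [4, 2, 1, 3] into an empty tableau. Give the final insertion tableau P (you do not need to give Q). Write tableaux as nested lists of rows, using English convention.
P = [[1, 3], [2], [4]]

Insert 4: appended to row 1. P = [[4]].
Insert 2: 2 bumps 4 from row 1; 4 starts row 2. P = [[2], [4]].
Insert 1: 1 bumps 2 from row 1; 2 bumps 4 from row 2; 4 starts row 3. P = [[1], [2], [4]].
Insert 3: appended to row 1. P = [[1, 3], [2], [4]].

So P = [[1, 3], [2], [4]].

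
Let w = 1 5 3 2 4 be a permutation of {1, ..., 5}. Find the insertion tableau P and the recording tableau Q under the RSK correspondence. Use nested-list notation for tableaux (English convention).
Insert each entry of the permutation into P by Schensted row insertion, recording in Q the position of each new cell.

Insert 1: appended to row 1. P = [[1]].
Insert 5: appended to row 1. P = [[1, 5]].
Insert 3: 3 bumps 5 from row 1; 5 starts row 2. P = [[1, 3], [5]].
Insert 2: 2 bumps 3 from row 1; 3 bumps 5 from row 2; 5 starts row 3. P = [[1, 2], [3], [5]].
Insert 4: appended to row 1. P = [[1, 2, 4], [3], [5]].

So P = [[1, 2, 4], [3], [5]], Q = [[1, 2, 5], [3], [4]].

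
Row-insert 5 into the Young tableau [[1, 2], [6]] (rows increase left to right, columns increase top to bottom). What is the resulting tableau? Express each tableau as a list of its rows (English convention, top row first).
[[1, 2, 5], [6]]

5 is larger than every entry of row 1, so it is appended to row 1. The new tableau is [[1, 2, 5], [6]].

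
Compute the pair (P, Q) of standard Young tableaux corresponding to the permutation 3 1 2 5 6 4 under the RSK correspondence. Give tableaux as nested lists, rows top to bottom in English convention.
Insert each entry of the permutation into P by Schensted row insertion, recording in Q the position of each new cell.

After inserting 3: P = [[3]].
After inserting 1: P = [[1], [3]].
After inserting 2: P = [[1, 2], [3]].
After inserting 5: P = [[1, 2, 5], [3]].
After inserting 6: P = [[1, 2, 5, 6], [3]].
After inserting 4: P = [[1, 2, 4, 6], [3, 5]].

So P = [[1, 2, 4, 6], [3, 5]], Q = [[1, 3, 4, 5], [2, 6]].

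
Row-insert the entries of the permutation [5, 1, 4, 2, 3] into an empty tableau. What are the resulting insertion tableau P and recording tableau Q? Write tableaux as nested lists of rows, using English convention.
P = [[1, 2, 3], [4], [5]], Q = [[1, 3, 5], [2], [4]]

Insert each entry of the permutation into P by Schensted row insertion, recording in Q the position of each new cell.

Insert 5: appended to row 1. P = [[5]].
Insert 1: 1 bumps 5 from row 1; 5 starts row 2. P = [[1], [5]].
Insert 4: appended to row 1. P = [[1, 4], [5]].
Insert 2: 2 bumps 4 from row 1; 4 bumps 5 from row 2; 5 starts row 3. P = [[1, 2], [4], [5]].
Insert 3: appended to row 1. P = [[1, 2, 3], [4], [5]].

So P = [[1, 2, 3], [4], [5]], Q = [[1, 3, 5], [2], [4]].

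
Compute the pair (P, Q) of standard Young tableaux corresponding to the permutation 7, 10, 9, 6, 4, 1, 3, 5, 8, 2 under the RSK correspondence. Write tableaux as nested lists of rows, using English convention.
P = [[1, 2, 5, 8], [3, 9], [4], [6], [7], [10]], Q = [[1, 2, 8, 9], [3, 7], [4], [5], [6], [10]]

Insert each entry of the permutation into P by Schensted row insertion, recording in Q the position of each new cell.

Insert 7: appended to row 1. P = [[7]].
Insert 10: appended to row 1. P = [[7, 10]].
Insert 9: 9 bumps 10 from row 1; 10 starts row 2. P = [[7, 9], [10]].
Insert 6: 6 bumps 7 from row 1; 7 bumps 10 from row 2; 10 starts row 3. P = [[6, 9], [7], [10]].
Insert 4: 4 bumps 6 from row 1; 6 bumps 7 from row 2; 7 bumps 10 from row 3; 10 starts row 4. P = [[4, 9], [6], [7], [10]].
Insert 1: 1 bumps 4 from row 1; 4 bumps 6 from row 2; 6 bumps 7 from row 3; 7 bumps 10 from row 4; 10 starts row 5. P = [[1, 9], [4], [6], [7], [10]].
Insert 3: 3 bumps 9 from row 1; 9 appends to row 2. P = [[1, 3], [4, 9], [6], [7], [10]].
Insert 5: appended to row 1. P = [[1, 3, 5], [4, 9], [6], [7], [10]].
Insert 8: appended to row 1. P = [[1, 3, 5, 8], [4, 9], [6], [7], [10]].
Insert 2: 2 bumps 3 from row 1; 3 bumps 4 from row 2; 4 bumps 6 from row 3; 6 bumps 7 from row 4; 7 bumps 10 from row 5; 10 starts row 6. P = [[1, 2, 5, 8], [3, 9], [4], [6], [7], [10]].

So P = [[1, 2, 5, 8], [3, 9], [4], [6], [7], [10]], Q = [[1, 2, 8, 9], [3, 7], [4], [5], [6], [10]].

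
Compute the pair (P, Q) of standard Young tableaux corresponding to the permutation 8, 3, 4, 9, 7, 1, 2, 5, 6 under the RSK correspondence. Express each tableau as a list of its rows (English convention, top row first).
Insert each entry of the permutation into P by Schensted row insertion, recording in Q the position of each new cell.

After inserting 8: P = [[8]].
After inserting 3: P = [[3], [8]].
After inserting 4: P = [[3, 4], [8]].
After inserting 9: P = [[3, 4, 9], [8]].
After inserting 7: P = [[3, 4, 7], [8, 9]].
After inserting 1: P = [[1, 4, 7], [3, 9], [8]].
After inserting 2: P = [[1, 2, 7], [3, 4], [8, 9]].
After inserting 5: P = [[1, 2, 5], [3, 4, 7], [8, 9]].
After inserting 6: P = [[1, 2, 5, 6], [3, 4, 7], [8, 9]].

So P = [[1, 2, 5, 6], [3, 4, 7], [8, 9]], Q = [[1, 3, 4, 9], [2, 5, 8], [6, 7]].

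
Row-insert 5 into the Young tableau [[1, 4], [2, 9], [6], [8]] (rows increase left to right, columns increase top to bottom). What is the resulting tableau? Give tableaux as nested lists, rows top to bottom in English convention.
[[1, 4, 5], [2, 9], [6], [8]]

5 is larger than every entry of row 1, so it is appended to row 1. The new tableau is [[1, 4, 5], [2, 9], [6], [8]].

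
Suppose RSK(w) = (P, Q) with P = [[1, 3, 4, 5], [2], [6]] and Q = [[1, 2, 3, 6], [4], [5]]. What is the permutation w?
Reverse the RSK construction: for i from n down to 1, find the cell of Q containing i, remove the entry at that cell from P, and reverse-bump it up through P; the value ejected from row 1 is w(i).

Step i=6: Q has 6 at row 1, column 4; remove that cell from P, ejecting 5. So w(6) = 5. P is now [[1, 3, 4], [2], [6]].
Step i=5: Q has 5 at row 3, column 1; remove 6 from row 3 of P and reverse-bump: 6 enters row 2 and ejects 2; 2 enters row 1 and ejects 1. So w(5) = 1. P is now [[2, 3, 4], [6]].
Step i=4: Q has 4 at row 2, column 1; remove 6 from row 2 of P and reverse-bump: 6 enters row 1 and ejects 4. So w(4) = 4. P is now [[2, 3, 6]].
Step i=3: Q has 3 at row 1, column 3; remove that cell from P, ejecting 6. So w(3) = 6. P is now [[2, 3]].
Step i=2: Q has 2 at row 1, column 2; remove that cell from P, ejecting 3. So w(2) = 3. P is now [[2]].
Step i=1: Q has 1 at row 1, column 1; remove that cell from P, ejecting 2. So w(1) = 2. P is now [].

So w = 2 3 6 4 1 5.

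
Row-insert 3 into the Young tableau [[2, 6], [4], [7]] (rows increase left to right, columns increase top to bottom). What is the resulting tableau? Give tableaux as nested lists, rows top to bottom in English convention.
[[2, 3], [4, 6], [7]]

In row 1, 3 replaces 6 (the leftmost entry greater than 3); 6 is bumped to row 2. 6 is appended to row 2. The new tableau is [[2, 3], [4, 6], [7]].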